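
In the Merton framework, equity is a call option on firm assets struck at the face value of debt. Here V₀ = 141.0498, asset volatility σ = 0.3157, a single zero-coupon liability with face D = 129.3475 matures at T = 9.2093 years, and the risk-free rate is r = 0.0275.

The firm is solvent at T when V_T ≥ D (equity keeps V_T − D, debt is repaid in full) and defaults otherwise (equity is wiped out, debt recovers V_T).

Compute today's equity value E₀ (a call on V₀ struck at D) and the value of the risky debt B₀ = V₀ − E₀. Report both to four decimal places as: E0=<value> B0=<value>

E0=67.2900 B0=73.7598

d₁ = [ln(V₀/D) + (r + σ²/2)T] / (σ√T)
   = [ln(141.0498/129.3475) + (0.0275 + 0.5·0.3157²)·9.2093] / (0.3157·√9.2093)
   = [0.086610 + 0.712185] / 0.958049 = 0.833773
d₂ = d₁ − σ√T = 0.833773 − 0.958049 = -0.124277
N(d₁) = 0.797795,  N(d₂) = 0.450548,  e^(−rT) = 0.776269
E₀ = V₀·N(d₁) − D·e^(−rT)·N(d₂)
   = 141.0498·0.797795 − 129.3475·0.776269·0.450548 = 67.290032
B₀ = V₀ − E₀ = 141.0498 − 67.290032 = 73.759768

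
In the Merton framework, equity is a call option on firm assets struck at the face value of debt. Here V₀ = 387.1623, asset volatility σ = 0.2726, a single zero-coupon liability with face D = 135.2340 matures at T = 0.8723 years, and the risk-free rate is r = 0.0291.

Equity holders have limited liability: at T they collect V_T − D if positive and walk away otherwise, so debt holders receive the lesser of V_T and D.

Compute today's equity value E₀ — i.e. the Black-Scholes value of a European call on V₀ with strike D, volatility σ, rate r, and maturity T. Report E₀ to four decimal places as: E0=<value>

E0=255.3180

d₁ = [ln(V₀/D) + (r + σ²/2)T] / (σ√T)
   = [ln(387.1623/135.2340) + (0.0291 + 0.5·0.2726²)·0.8723] / (0.2726·√0.8723)
   = [1.051837 + 0.057795] / 0.254600 = 4.358331
d₂ = d₁ − σ√T = 4.358331 − 0.254600 = 4.103730
N(d₁) = 0.999993,  N(d₂) = 0.999980,  e^(−rT) = 0.974936
E₀ = V₀·N(d₁) − D·e^(−rT)·N(d₂)
   = 387.1623·0.999993 − 135.2340·0.974936·0.999980 = 255.318011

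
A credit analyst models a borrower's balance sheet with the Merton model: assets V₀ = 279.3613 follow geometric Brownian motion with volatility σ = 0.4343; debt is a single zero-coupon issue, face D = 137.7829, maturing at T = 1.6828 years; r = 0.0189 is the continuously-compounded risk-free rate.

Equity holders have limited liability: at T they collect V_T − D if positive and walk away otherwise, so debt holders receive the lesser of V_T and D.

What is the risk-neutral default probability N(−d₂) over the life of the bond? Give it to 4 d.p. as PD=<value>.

PD=0.1517

d₁ = [ln(V₀/D) + (r + σ²/2)T] / (σ√T)
   = [ln(279.3613/137.7829) + (0.0189 + 0.5·0.4343²)·1.6828] / (0.4343·√1.6828)
   = [0.706827 + 0.190507] / 0.563386 = 1.592751
d₂ = d₁ − σ√T = 1.592751 − 0.563386 = 1.029365
risk-neutral PD = N(−d₂) = N(-1.029365) = 0.151654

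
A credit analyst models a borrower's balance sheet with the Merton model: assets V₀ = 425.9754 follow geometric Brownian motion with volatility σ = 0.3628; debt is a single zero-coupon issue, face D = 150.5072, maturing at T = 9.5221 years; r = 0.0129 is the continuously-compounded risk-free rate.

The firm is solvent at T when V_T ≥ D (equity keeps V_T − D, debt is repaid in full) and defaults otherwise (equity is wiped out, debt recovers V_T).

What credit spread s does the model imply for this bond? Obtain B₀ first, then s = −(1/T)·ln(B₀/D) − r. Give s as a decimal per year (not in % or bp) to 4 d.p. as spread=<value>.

spread=0.0158

d₁ = [ln(V₀/D) + (r + σ²/2)T] / (σ√T)
   = [ln(425.9754/150.5072) + (0.0129 + 0.5·0.3628²)·9.5221] / (0.3628·√9.5221)
   = [1.040371 + 0.749503] / 1.119525 = 1.598780
d₂ = d₁ − σ√T = 1.598780 − 1.119525 = 0.479255
N(d₁) = 0.945065,  N(d₂) = 0.684121,  e^(−rT) = 0.884409
E₀ = V₀·N(d₁) − D·e^(−rT)·N(d₂)
   = 425.9754·0.945065 − 150.5072·0.884409·0.684121 = 311.511135
B₀ = V₀ − E₀ = 425.9754 − 311.511135 = 114.464265
spread = −(1/T)·ln(B₀/D) − r = −(1/9.5221)·ln(114.464265/150.5072) − 0.0129 = 0.01584873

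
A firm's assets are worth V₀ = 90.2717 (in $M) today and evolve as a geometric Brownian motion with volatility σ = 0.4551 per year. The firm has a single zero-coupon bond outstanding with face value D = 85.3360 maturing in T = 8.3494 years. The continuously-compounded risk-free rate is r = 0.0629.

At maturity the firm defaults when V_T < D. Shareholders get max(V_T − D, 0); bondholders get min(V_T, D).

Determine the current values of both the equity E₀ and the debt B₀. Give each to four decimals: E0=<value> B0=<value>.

d₁ = [ln(V₀/D) + (r + σ²/2)T] / (σ√T)
   = [ln(90.2717/85.3360) + (0.0629 + 0.5·0.4551²)·8.3494] / (0.4551·√8.3494)
   = [0.056228 + 1.389824] / 1.315026 = 1.099637
d₂ = d₁ − σ√T = 1.099637 − 1.315026 = -0.215389
N(d₁) = 0.864255,  N(d₂) = 0.414732,  e^(−rT) = 0.591451
E₀ = V₀·N(d₁) − D·e^(−rT)·N(d₂)
   = 90.2717·0.864255 − 85.3360·0.591451·0.414732 = 57.085398
B₀ = V₀ − E₀ = 90.2717 − 57.085398 = 33.186302

E0=57.0854 B0=33.1863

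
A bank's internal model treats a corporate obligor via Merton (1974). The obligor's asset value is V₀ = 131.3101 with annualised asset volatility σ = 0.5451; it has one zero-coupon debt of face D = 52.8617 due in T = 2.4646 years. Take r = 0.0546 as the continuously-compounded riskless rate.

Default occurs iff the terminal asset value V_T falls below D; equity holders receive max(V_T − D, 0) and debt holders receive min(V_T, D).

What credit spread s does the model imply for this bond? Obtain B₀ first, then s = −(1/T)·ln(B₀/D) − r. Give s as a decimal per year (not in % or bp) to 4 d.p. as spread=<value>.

d₁ = [ln(V₀/D) + (r + σ²/2)T] / (σ√T)
   = [ln(131.3101/52.8617) + (0.0546 + 0.5·0.5451²)·2.4646] / (0.5451·√2.4646)
   = [0.909883 + 0.500725] / 0.855755 = 1.648379
d₂ = d₁ − σ√T = 1.648379 − 0.855755 = 0.792624
N(d₁) = 0.950362,  N(d₂) = 0.786001,  e^(−rT) = 0.874094
E₀ = V₀·N(d₁) − D·e^(−rT)·N(d₂)
   = 131.3101·0.950362 − 52.8617·0.874094·0.786001 = 88.474130
B₀ = V₀ − E₀ = 131.3101 − 88.474130 = 42.835970
spread = −(1/T)·ln(B₀/D) − r = −(1/2.4646)·ln(42.835970/52.8617) − 0.0546 = 0.03072861

spread=0.0307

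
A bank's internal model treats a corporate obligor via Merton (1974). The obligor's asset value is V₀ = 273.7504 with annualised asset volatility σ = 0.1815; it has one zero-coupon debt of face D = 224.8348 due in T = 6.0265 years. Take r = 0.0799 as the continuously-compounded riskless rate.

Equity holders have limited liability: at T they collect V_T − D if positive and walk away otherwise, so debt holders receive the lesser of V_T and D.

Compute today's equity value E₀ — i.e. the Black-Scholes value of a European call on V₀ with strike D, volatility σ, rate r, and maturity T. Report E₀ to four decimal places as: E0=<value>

E0=137.2127

d₁ = [ln(V₀/D) + (r + σ²/2)T] / (σ√T)
   = [ln(273.7504/224.8348) + (0.0799 + 0.5·0.1815²)·6.0265] / (0.1815·√6.0265)
   = [0.196851 + 0.580781] / 0.445563 = 1.745278
d₂ = d₁ − σ√T = 1.745278 − 0.445563 = 1.299715
N(d₁) = 0.959532,  N(d₂) = 0.903151,  e^(−rT) = 0.617845
E₀ = V₀·N(d₁) − D·e^(−rT)·N(d₂)
   = 273.7504·0.959532 − 224.8348·0.617845·0.903151 = 137.212745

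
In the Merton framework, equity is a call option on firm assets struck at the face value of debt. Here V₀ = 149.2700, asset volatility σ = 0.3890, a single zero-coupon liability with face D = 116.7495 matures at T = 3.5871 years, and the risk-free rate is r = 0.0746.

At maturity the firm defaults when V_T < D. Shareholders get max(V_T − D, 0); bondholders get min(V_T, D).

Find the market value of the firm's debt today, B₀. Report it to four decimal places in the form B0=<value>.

B0=77.5726

d₁ = [ln(V₀/D) + (r + σ²/2)T] / (σ√T)
   = [ln(149.2700/116.7495) + (0.0746 + 0.5·0.3890²)·3.5871] / (0.3890·√3.5871)
   = [0.245726 + 0.538999] / 0.736752 = 1.065115
d₂ = d₁ − σ√T = 1.065115 − 0.736752 = 0.328363
N(d₁) = 0.856588,  N(d₂) = 0.628681,  e^(−rT) = 0.765216
E₀ = V₀·N(d₁) − D·e^(−rT)·N(d₂)
   = 149.2700·0.856588 − 116.7495·0.765216·0.628681 = 71.697423
B₀ = V₀ − E₀ = 149.2700 − 71.697423 = 77.572577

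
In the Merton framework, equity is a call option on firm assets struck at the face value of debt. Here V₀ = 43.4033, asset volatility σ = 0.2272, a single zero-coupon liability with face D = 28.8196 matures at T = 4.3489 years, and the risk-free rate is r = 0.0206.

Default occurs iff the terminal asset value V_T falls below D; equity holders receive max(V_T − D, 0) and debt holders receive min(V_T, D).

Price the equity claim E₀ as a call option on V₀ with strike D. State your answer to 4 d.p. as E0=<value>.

d₁ = [ln(V₀/D) + (r + σ²/2)T] / (σ√T)
   = [ln(43.4033/28.8196) + (0.0206 + 0.5·0.2272²)·4.3489] / (0.2272·√4.3489)
   = [0.409480 + 0.201832] / 0.473803 = 1.290223
d₂ = d₁ − σ√T = 1.290223 − 0.473803 = 0.816420
N(d₁) = 0.901513,  N(d₂) = 0.792870,  e^(−rT) = 0.914308
E₀ = V₀·N(d₁) − D·e^(−rT)·N(d₂)
   = 43.4033·0.901513 − 28.8196·0.914308·0.792870 = 18.236531

E0=18.2365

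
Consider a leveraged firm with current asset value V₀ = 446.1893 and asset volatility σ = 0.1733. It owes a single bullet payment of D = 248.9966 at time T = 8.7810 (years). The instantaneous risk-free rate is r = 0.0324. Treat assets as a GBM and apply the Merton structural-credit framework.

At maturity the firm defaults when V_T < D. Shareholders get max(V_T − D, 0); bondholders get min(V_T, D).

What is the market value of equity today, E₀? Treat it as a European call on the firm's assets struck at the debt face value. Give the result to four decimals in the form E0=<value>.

E0=261.5626

d₁ = [ln(V₀/D) + (r + σ²/2)T] / (σ√T)
   = [ln(446.1893/248.9966) + (0.0324 + 0.5·0.1733²)·8.7810] / (0.1733·√8.7810)
   = [0.583304 + 0.416364] / 0.513536 = 1.946638
d₂ = d₁ − σ√T = 1.946638 − 0.513536 = 1.433102
N(d₁) = 0.974211,  N(d₂) = 0.924086,  e^(−rT) = 0.752387
E₀ = V₀·N(d₁) − D·e^(−rT)·N(d₂)
   = 446.1893·0.974211 − 248.9966·0.752387·0.924086 = 261.562595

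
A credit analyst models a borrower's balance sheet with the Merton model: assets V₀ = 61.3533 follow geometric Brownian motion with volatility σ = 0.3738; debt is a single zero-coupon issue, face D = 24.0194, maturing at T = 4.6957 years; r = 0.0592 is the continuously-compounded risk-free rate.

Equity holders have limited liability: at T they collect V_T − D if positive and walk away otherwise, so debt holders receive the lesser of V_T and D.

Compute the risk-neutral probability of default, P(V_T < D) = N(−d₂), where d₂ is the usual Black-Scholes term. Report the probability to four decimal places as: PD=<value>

d₁ = [ln(V₀/D) + (r + σ²/2)T] / (σ√T)
   = [ln(61.3533/24.0194) + (0.0592 + 0.5·0.3738²)·4.6957] / (0.3738·√4.6957)
   = [0.937787 + 0.606042] / 0.810008 = 1.905943
d₂ = d₁ − σ√T = 1.905943 − 0.810008 = 1.095934
risk-neutral PD = N(−d₂) = N(-1.095934) = 0.136554

PD=0.1366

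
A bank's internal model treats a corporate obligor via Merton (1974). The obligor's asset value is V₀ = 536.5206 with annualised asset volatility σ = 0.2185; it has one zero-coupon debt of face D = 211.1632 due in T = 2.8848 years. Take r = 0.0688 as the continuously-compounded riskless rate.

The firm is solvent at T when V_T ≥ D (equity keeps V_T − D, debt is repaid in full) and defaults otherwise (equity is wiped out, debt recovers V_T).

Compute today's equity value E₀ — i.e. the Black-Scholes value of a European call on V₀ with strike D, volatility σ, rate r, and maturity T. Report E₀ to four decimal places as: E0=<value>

E0=363.4068

d₁ = [ln(V₀/D) + (r + σ²/2)T] / (σ√T)
   = [ln(536.5206/211.1632) + (0.0688 + 0.5·0.2185²)·2.8848] / (0.2185·√2.8848)
   = [0.932474 + 0.267338] / 0.371116 = 3.232985
d₂ = d₁ − σ√T = 3.232985 − 0.371116 = 2.861869
N(d₁) = 0.999387,  N(d₂) = 0.997894,  e^(−rT) = 0.819981
E₀ = V₀·N(d₁) − D·e^(−rT)·N(d₂)
   = 536.5206·0.999387 − 211.1632·0.819981·0.997894 = 363.406792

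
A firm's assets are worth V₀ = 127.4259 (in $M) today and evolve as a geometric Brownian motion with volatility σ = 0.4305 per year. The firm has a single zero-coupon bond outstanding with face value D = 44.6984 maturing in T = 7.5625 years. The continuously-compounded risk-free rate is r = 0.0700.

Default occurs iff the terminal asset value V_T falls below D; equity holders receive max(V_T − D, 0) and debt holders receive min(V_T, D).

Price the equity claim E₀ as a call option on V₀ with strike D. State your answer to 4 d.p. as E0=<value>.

E0=103.6815

d₁ = [ln(V₀/D) + (r + σ²/2)T] / (σ√T)
   = [ln(127.4259/44.6984) + (0.0700 + 0.5·0.4305²)·7.5625] / (0.4305·√7.5625)
   = [1.047597 + 1.230155] / 1.183875 = 1.923980
d₂ = d₁ − σ√T = 1.923980 − 1.183875 = 0.740105
N(d₁) = 0.972821,  N(d₂) = 0.770382,  e^(−rT) = 0.588973
E₀ = V₀·N(d₁) − D·e^(−rT)·N(d₂)
   = 127.4259·0.972821 − 44.6984·0.588973·0.770382 = 103.681462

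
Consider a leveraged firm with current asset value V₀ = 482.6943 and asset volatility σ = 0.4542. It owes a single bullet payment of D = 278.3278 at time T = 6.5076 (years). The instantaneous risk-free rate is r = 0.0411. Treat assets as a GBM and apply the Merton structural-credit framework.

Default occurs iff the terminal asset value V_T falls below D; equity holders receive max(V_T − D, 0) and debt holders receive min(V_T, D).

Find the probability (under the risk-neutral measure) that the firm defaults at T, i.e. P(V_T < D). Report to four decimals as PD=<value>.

PD=0.4496

d₁ = [ln(V₀/D) + (r + σ²/2)T] / (σ√T)
   = [ln(482.6943/278.3278) + (0.0411 + 0.5·0.4542²)·6.5076] / (0.4542·√6.5076)
   = [0.550584 + 0.938714] / 1.158664 = 1.285357
d₂ = d₁ − σ√T = 1.285357 − 1.158664 = 0.126693
risk-neutral PD = N(−d₂) = N(-0.126693) = 0.449592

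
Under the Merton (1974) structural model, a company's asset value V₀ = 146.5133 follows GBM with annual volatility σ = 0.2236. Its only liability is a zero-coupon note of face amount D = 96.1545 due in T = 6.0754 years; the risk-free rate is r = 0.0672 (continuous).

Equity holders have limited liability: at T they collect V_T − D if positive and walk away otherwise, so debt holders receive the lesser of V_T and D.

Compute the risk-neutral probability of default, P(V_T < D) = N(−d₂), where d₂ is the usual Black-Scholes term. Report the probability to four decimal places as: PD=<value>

PD=0.1095

d₁ = [ln(V₀/D) + (r + σ²/2)T] / (σ√T)
   = [ln(146.5133/96.1545) + (0.0672 + 0.5·0.2236²)·6.0754] / (0.2236·√6.0754)
   = [0.421160 + 0.560143] / 0.551137 = 1.780507
d₂ = d₁ − σ√T = 1.780507 − 0.551137 = 1.229370
risk-neutral PD = N(−d₂) = N(-1.229370) = 0.109466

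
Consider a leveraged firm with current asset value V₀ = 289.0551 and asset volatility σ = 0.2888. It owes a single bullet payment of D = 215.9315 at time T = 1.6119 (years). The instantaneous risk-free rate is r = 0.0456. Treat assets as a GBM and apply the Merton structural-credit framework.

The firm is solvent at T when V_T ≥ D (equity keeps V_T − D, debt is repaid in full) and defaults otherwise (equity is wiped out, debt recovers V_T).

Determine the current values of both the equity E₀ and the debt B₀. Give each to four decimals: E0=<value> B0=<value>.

d₁ = [ln(V₀/D) + (r + σ²/2)T] / (σ√T)
   = [ln(289.0551/215.9315) + (0.0456 + 0.5·0.2888²)·1.6119] / (0.2888·√1.6119)
   = [0.291656 + 0.140723] / 0.366662 = 1.179231
d₂ = d₁ − σ√T = 1.179231 − 0.366662 = 0.812568
N(d₁) = 0.880847,  N(d₂) = 0.791767,  e^(−rT) = 0.929134
E₀ = V₀·N(d₁) − D·e^(−rT)·N(d₂)
   = 289.0551·0.880847 − 215.9315·0.929134·0.791767 = 95.761620
B₀ = V₀ − E₀ = 289.0551 − 95.761620 = 193.293480

E0=95.7616 B0=193.2935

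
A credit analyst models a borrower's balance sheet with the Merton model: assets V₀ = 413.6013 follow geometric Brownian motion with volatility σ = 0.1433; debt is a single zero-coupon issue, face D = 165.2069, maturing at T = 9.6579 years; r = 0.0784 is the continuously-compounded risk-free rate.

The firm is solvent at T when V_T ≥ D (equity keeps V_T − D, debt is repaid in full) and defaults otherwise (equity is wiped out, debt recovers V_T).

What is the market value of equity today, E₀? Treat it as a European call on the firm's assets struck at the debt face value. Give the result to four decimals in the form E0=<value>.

d₁ = [ln(V₀/D) + (r + σ²/2)T] / (σ√T)
   = [ln(413.6013/165.2069) + (0.0784 + 0.5·0.1433²)·9.6579] / (0.1433·√9.6579)
   = [0.917704 + 0.856341] / 0.445336 = 3.983613
d₂ = d₁ − σ√T = 3.983613 − 0.445336 = 3.538277
N(d₁) = 0.999966,  N(d₂) = 0.999799,  e^(−rT) = 0.468987
E₀ = V₀·N(d₁) − D·e^(−rT)·N(d₂)
   = 413.6013·0.999966 − 165.2069·0.468987·0.999799 = 336.122910

E0=336.1229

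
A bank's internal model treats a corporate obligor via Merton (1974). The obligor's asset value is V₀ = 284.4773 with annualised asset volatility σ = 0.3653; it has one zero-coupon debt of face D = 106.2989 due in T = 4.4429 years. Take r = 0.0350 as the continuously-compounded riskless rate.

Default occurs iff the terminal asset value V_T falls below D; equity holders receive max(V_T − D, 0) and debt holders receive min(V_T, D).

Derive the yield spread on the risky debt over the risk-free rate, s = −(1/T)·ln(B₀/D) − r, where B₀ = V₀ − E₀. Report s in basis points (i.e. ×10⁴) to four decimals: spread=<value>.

spread=90.8304

d₁ = [ln(V₀/D) + (r + σ²/2)T] / (σ√T)
   = [ln(284.4773/106.2989) + (0.0350 + 0.5·0.3653²)·4.4429] / (0.3653·√4.4429)
   = [0.984399 + 0.451941] / 0.769986 = 1.865409
d₂ = d₁ − σ√T = 1.865409 − 0.769986 = 1.095423
N(d₁) = 0.968938,  N(d₂) = 0.863334,  e^(−rT) = 0.855986
E₀ = V₀·N(d₁) − D·e^(−rT)·N(d₂)
   = 284.4773·0.968938 − 106.2989·0.855986·0.863334 = 197.085766
B₀ = V₀ − E₀ = 284.4773 − 197.085766 = 87.391534
spread = −(1/T)·ln(B₀/D) − r = −(1/4.4429)·ln(87.391534/106.2989) − 0.0350 = 0.00908304
in basis points: 0.00908304 × 10⁴ = 90.8304 bp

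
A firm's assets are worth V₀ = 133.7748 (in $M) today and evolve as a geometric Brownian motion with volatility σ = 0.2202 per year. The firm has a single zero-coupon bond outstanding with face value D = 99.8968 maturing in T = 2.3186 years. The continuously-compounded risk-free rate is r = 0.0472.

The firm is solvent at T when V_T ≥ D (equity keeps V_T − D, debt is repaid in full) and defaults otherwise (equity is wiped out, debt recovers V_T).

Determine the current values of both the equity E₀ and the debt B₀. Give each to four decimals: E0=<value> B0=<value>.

E0=46.2842 B0=87.4906

d₁ = [ln(V₀/D) + (r + σ²/2)T] / (σ√T)
   = [ln(133.7748/99.8968) + (0.0472 + 0.5·0.2202²)·2.3186] / (0.2202·√2.3186)
   = [0.292020 + 0.165650] / 0.335297 = 1.364968
d₂ = d₁ − σ√T = 1.364968 − 0.335297 = 1.029670
N(d₁) = 0.913868,  N(d₂) = 0.848418,  e^(−rT) = 0.896338
E₀ = V₀·N(d₁) − D·e^(−rT)·N(d₂)
   = 133.7748·0.913868 − 99.8968·0.896338·0.848418 = 46.284166
B₀ = V₀ − E₀ = 133.7748 − 46.284166 = 87.490634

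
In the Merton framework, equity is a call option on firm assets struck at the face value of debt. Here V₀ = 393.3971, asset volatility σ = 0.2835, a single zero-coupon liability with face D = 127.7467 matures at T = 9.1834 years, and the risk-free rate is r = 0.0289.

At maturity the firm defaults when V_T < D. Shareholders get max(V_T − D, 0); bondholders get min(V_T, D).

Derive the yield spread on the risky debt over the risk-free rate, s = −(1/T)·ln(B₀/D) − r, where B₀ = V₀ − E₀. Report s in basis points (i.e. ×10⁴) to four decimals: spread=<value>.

d₁ = [ln(V₀/D) + (r + σ²/2)T] / (σ√T)
   = [ln(393.3971/127.7467) + (0.0289 + 0.5·0.2835²)·9.1834] / (0.2835·√9.1834)
   = [1.124770 + 0.634446] / 0.859122 = 2.047690
d₂ = d₁ − σ√T = 2.047690 − 0.859122 = 1.188568
N(d₁) = 0.979705,  N(d₂) = 0.882695,  e^(−rT) = 0.766899
E₀ = V₀·N(d₁) − D·e^(−rT)·N(d₂)
   = 393.3971·0.979705 − 127.7467·0.766899·0.882695 = 298.936438
B₀ = V₀ − E₀ = 393.3971 − 298.936438 = 94.460662
spread = −(1/T)·ln(B₀/D) − r = −(1/9.1834)·ln(94.460662/127.7467) − 0.0289 = 0.00397082
in basis points: 0.00397082 × 10⁴ = 39.7082 bp

spread=39.7082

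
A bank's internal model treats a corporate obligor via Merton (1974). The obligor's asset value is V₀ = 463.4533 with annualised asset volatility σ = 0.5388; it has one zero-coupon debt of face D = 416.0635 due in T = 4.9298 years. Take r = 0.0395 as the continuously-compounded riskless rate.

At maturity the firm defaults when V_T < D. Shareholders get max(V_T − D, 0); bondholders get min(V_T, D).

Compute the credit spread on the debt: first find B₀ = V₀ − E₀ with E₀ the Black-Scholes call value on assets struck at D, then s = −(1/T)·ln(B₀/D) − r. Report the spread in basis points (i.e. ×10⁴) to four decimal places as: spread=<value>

d₁ = [ln(V₀/D) + (r + σ²/2)T] / (σ√T)
   = [ln(463.4533/416.0635) + (0.0395 + 0.5·0.5388²)·4.9298] / (0.5388·√4.9298)
   = [0.107868 + 0.910301] / 1.196306 = 0.851094
d₂ = d₁ − σ√T = 0.851094 − 1.196306 = -0.345212
N(d₁) = 0.802641,  N(d₂) = 0.364968,  e^(−rT) = 0.823059
E₀ = V₀·N(d₁) − D·e^(−rT)·N(d₂)
   = 463.4533·0.802641 − 416.0635·0.823059·0.364968 = 247.005543
B₀ = V₀ − E₀ = 463.4533 − 247.005543 = 216.447757
spread = −(1/T)·ln(B₀/D) − r = −(1/4.9298)·ln(216.447757/416.0635) − 0.0395 = 0.09305886
in basis points: 0.09305886 × 10⁴ = 930.5886 bp

spread=930.5886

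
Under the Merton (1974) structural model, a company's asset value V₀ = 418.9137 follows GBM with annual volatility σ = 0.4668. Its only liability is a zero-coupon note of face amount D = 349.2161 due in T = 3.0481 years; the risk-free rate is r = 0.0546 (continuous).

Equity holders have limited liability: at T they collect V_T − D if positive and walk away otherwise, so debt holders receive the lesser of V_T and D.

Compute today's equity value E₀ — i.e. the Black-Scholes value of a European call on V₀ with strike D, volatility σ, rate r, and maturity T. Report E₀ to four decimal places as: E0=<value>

d₁ = [ln(V₀/D) + (r + σ²/2)T] / (σ√T)
   = [ln(418.9137/349.2161) + (0.0546 + 0.5·0.4668²)·3.0481] / (0.4668·√3.0481)
   = [0.181974 + 0.498520] / 0.814977 = 0.834986
d₂ = d₁ − σ√T = 0.834986 − 0.814977 = 0.020008
N(d₁) = 0.798137,  N(d₂) = 0.507982,  e^(−rT) = 0.846685
E₀ = V₀·N(d₁) − D·e^(−rT)·N(d₂)
   = 418.9137·0.798137 − 349.2161·0.846685·0.507982 = 184.152513

E0=184.1525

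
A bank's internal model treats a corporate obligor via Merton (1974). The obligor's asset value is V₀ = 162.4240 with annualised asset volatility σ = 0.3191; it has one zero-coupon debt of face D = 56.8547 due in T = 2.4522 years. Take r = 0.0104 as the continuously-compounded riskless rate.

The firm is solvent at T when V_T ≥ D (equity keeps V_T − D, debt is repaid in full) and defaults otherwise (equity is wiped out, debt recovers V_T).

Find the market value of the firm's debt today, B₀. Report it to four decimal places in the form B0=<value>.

d₁ = [ln(V₀/D) + (r + σ²/2)T] / (σ√T)
   = [ln(162.4240/56.8547) + (0.0104 + 0.5·0.3191²)·2.4522] / (0.3191·√2.4522)
   = [1.049711 + 0.150350] / 0.499695 = 2.401590
d₂ = d₁ − σ√T = 2.401590 − 0.499695 = 1.901895
N(d₁) = 0.991838,  N(d₂) = 0.971408,  e^(−rT) = 0.974820
E₀ = V₀·N(d₁) − D·e^(−rT)·N(d₂)
   = 162.4240·0.991838 − 56.8547·0.974820·0.971408 = 107.259902
B₀ = V₀ − E₀ = 162.4240 − 107.259902 = 55.164098

B0=55.1641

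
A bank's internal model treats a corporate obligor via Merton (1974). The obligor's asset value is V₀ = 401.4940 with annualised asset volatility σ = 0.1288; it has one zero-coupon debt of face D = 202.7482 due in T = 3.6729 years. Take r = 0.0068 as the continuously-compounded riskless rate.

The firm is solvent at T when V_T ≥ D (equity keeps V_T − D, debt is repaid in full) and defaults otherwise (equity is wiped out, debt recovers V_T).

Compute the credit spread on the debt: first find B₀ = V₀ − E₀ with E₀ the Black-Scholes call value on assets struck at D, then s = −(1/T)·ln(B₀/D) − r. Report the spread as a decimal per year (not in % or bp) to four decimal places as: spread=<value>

spread=0.0001

d₁ = [ln(V₀/D) + (r + σ²/2)T] / (σ√T)
   = [ln(401.4940/202.7482) + (0.0068 + 0.5·0.1288²)·3.6729] / (0.1288·√3.6729)
   = [0.683228 + 0.055441] / 0.246843 = 2.992468
d₂ = d₁ − σ√T = 2.992468 − 0.246843 = 2.745626
N(d₁) = 0.998616,  N(d₂) = 0.996980,  e^(−rT) = 0.975334
E₀ = V₀·N(d₁) − D·e^(−rT)·N(d₂)
   = 401.4940·0.998616 − 202.7482·0.975334·0.996980 = 203.788493
B₀ = V₀ − E₀ = 401.4940 − 203.788493 = 197.705507
spread = −(1/T)·ln(B₀/D) − r = −(1/3.6729)·ln(197.705507/202.7482) − 0.0068 = 0.00005731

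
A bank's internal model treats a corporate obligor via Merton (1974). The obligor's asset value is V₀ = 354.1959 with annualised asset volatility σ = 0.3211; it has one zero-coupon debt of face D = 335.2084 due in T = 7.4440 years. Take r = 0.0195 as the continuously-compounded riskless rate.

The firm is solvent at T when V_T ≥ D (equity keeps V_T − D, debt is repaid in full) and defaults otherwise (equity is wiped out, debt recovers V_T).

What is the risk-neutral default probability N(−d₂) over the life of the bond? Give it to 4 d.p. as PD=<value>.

d₁ = [ln(V₀/D) + (r + σ²/2)T] / (σ√T)
   = [ln(354.1959/335.2084) + (0.0195 + 0.5·0.3211²)·7.4440] / (0.3211·√7.4440)
   = [0.055098 + 0.528916] / 0.876079 = 0.666621
d₂ = d₁ − σ√T = 0.666621 − 0.876079 = -0.209458
risk-neutral PD = N(−d₂) = N(0.209458) = 0.582955

PD=0.5830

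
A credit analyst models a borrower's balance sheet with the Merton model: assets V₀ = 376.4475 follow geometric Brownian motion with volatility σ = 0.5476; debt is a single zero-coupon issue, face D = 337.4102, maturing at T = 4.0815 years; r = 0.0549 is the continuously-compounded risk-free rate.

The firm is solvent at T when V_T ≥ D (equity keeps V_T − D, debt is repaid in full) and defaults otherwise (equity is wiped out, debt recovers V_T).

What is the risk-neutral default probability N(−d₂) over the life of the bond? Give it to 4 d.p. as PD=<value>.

d₁ = [ln(V₀/D) + (r + σ²/2)T] / (σ√T)
   = [ln(376.4475/337.4102) + (0.0549 + 0.5·0.5476²)·4.0815] / (0.5476·√4.0815)
   = [0.109479 + 0.836025] / 1.106301 = 0.854654
d₂ = d₁ − σ√T = 0.854654 − 1.106301 = -0.251647
risk-neutral PD = N(−d₂) = N(0.251647) = 0.599343

PD=0.5993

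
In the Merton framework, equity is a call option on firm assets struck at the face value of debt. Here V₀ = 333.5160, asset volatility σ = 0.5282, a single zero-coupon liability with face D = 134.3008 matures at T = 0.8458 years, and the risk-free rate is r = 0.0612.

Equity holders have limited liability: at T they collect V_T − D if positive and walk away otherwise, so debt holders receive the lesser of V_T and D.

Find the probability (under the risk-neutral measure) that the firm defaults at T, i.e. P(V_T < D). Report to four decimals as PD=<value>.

d₁ = [ln(V₀/D) + (r + σ²/2)T] / (σ√T)
   = [ln(333.5160/134.3008) + (0.0612 + 0.5·0.5282²)·0.8458] / (0.5282·√0.8458)
   = [0.909609 + 0.169750] / 0.485772 = 2.221947
d₂ = d₁ − σ√T = 2.221947 − 0.485772 = 1.736175
risk-neutral PD = N(−d₂) = N(-1.736175) = 0.041266

PD=0.0413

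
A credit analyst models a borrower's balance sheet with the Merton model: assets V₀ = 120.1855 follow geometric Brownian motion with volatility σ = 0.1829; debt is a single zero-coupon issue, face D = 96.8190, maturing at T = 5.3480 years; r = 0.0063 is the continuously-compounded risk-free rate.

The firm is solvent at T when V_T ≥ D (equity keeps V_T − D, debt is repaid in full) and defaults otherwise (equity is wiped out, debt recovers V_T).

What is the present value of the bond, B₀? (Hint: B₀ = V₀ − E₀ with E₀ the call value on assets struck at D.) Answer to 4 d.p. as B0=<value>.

B0=86.0213

d₁ = [ln(V₀/D) + (r + σ²/2)T] / (σ√T)
   = [ln(120.1855/96.8190) + (0.0063 + 0.5·0.1829²)·5.3480] / (0.1829·√5.3480)
   = [0.216193 + 0.123144] / 0.422970 = 0.802273
d₂ = d₁ − σ√T = 0.802273 − 0.422970 = 0.379303
N(d₁) = 0.788802,  N(d₂) = 0.647769,  e^(−rT) = 0.966869
E₀ = V₀·N(d₁) − D·e^(−rT)·N(d₂)
   = 120.1855·0.788802 − 96.8190·0.966869·0.647769 = 34.164172
B₀ = V₀ − E₀ = 120.1855 − 34.164172 = 86.021328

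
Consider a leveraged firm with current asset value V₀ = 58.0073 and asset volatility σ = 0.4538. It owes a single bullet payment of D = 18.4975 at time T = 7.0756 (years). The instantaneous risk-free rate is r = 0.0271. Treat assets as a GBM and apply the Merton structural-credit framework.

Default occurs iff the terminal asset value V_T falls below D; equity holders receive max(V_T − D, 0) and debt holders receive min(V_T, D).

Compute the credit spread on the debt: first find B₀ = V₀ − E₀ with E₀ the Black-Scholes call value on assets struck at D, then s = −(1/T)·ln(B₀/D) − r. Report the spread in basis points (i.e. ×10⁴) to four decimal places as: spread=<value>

d₁ = [ln(V₀/D) + (r + σ²/2)T] / (σ√T)
   = [ln(58.0073/18.4975) + (0.0271 + 0.5·0.4538²)·7.0756] / (0.4538·√7.0756)
   = [1.142933 + 0.920304] / 1.207108 = 1.709240
d₂ = d₁ − σ√T = 1.709240 − 1.207108 = 0.502132
N(d₁) = 0.956297,  N(d₂) = 0.692213,  e^(−rT) = 0.825514
E₀ = V₀·N(d₁) − D·e^(−rT)·N(d₂)
   = 58.0073·0.956297 − 18.4975·0.825514·0.692213 = 44.902140
B₀ = V₀ − E₀ = 58.0073 − 44.902140 = 13.105160
spread = −(1/T)·ln(B₀/D) − r = −(1/7.0756)·ln(13.105160/18.4975) − 0.0271 = 0.02160676
in basis points: 0.02160676 × 10⁴ = 216.0676 bp

spread=216.0676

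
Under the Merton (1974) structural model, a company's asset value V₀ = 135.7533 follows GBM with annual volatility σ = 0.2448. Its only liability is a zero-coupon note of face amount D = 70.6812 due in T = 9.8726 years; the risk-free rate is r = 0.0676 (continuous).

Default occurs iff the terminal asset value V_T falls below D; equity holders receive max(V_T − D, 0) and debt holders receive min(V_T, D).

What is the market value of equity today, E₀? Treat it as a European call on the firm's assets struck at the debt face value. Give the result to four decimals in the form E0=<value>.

d₁ = [ln(V₀/D) + (r + σ²/2)T] / (σ√T)
   = [ln(135.7533/70.6812) + (0.0676 + 0.5·0.2448²)·9.8726] / (0.2448·√9.8726)
   = [0.652660 + 0.963206] / 0.769179 = 2.100767
d₂ = d₁ − σ√T = 2.100767 − 0.769179 = 1.331589
N(d₁) = 0.982169,  N(d₂) = 0.908502,  e^(−rT) = 0.513047
E₀ = V₀·N(d₁) − D·e^(−rT)·N(d₂)
   = 135.7533·0.982169 − 70.6812·0.513047·0.908502 = 100.387904

E0=100.3879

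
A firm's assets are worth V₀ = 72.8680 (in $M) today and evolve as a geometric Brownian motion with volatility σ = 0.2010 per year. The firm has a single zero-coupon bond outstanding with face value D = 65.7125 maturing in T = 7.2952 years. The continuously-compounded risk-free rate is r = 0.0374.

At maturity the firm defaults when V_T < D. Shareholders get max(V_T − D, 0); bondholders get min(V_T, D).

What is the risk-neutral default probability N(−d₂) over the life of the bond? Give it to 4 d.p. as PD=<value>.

PD=0.3367

d₁ = [ln(V₀/D) + (r + σ²/2)T] / (σ√T)
   = [ln(72.8680/65.7125) + (0.0374 + 0.5·0.2010²)·7.2952] / (0.2010·√7.2952)
   = [0.103360 + 0.420207] / 0.542894 = 0.964402
d₂ = d₁ − σ√T = 0.964402 − 0.542894 = 0.421508
risk-neutral PD = N(−d₂) = N(-0.421508) = 0.336692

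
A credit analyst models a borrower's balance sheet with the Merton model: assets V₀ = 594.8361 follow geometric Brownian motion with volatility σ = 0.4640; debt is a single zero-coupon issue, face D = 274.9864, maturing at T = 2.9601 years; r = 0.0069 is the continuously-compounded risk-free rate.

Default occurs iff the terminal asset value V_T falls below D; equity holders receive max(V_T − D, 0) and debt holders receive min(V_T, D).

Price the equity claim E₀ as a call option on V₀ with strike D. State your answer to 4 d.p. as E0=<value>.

E0=351.1145

d₁ = [ln(V₀/D) + (r + σ²/2)T] / (σ√T)
   = [ln(594.8361/274.9864) + (0.0069 + 0.5·0.4640²)·2.9601] / (0.4640·√2.9601)
   = [0.771564 + 0.339074] / 0.798309 = 1.391238
d₂ = d₁ − σ√T = 1.391238 − 0.798309 = 0.592928
N(d₁) = 0.917923,  N(d₂) = 0.723385,  e^(−rT) = 0.979782
E₀ = V₀·N(d₁) − D·e^(−rT)·N(d₂)
   = 594.8361·0.917923 − 274.9864·0.979782·0.723385 = 351.114453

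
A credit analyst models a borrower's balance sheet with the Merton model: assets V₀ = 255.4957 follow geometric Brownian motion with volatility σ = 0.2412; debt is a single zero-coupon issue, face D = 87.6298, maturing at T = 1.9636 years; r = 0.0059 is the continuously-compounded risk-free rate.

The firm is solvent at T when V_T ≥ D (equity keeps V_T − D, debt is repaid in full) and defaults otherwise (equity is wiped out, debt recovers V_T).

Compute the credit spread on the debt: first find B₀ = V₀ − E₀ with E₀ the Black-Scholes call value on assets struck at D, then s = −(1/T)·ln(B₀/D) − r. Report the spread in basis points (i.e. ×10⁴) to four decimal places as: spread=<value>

d₁ = [ln(V₀/D) + (r + σ²/2)T] / (σ√T)
   = [ln(255.4957/87.6298) + (0.0059 + 0.5·0.2412²)·1.9636] / (0.2412·√1.9636)
   = [1.070084 + 0.068704] / 0.337990 = 3.369296
d₂ = d₁ − σ√T = 3.369296 − 0.337990 = 3.031306
N(d₁) = 0.999623,  N(d₂) = 0.998783,  e^(−rT) = 0.988482
E₀ = V₀·N(d₁) − D·e^(−rT)·N(d₂)
   = 255.4957·0.999623 − 87.6298·0.988482·0.998783 = 168.884442
B₀ = V₀ − E₀ = 255.4957 − 168.884442 = 86.611258
spread = −(1/T)·ln(B₀/D) − r = −(1/1.9636)·ln(86.611258/87.6298) − 0.0059 = 0.00005402
in basis points: 0.00005402 × 10⁴ = 0.5402 bp

spread=0.5402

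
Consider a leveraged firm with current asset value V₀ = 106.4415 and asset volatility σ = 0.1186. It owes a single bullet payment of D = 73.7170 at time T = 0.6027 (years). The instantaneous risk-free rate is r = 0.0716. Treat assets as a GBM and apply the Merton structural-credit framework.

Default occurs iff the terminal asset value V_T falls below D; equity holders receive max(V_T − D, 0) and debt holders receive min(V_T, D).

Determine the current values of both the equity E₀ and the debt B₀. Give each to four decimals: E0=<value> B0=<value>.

E0=35.8380 B0=70.6035

d₁ = [ln(V₀/D) + (r + σ²/2)T] / (σ√T)
   = [ln(106.4415/73.7170) + (0.0716 + 0.5·0.1186²)·0.6027] / (0.1186·√0.6027)
   = [0.367362 + 0.047392] / 0.092074 = 4.504592
d₂ = d₁ − σ√T = 4.504592 − 0.092074 = 4.412519
N(d₁) = 0.999997,  N(d₂) = 0.999995,  e^(−rT) = 0.957765
E₀ = V₀·N(d₁) − D·e^(−rT)·N(d₂)
   = 106.4415·0.999997 − 73.7170·0.957765·0.999995 = 35.837979
B₀ = V₀ − E₀ = 106.4415 − 35.837979 = 70.603521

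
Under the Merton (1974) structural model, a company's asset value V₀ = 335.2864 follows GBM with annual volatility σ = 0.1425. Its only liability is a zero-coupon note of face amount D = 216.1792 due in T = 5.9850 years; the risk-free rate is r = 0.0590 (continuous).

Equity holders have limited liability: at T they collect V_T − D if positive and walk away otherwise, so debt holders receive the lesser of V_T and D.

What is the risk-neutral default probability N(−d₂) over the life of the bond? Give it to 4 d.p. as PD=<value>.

d₁ = [ln(V₀/D) + (r + σ²/2)T] / (σ√T)
   = [ln(335.2864/216.1792) + (0.0590 + 0.5·0.1425²)·5.9850] / (0.1425·√5.9850)
   = [0.438877 + 0.413881] / 0.348616 = 2.446129
d₂ = d₁ − σ√T = 2.446129 − 0.348616 = 2.097513
risk-neutral PD = N(−d₂) = N(-2.097513) = 0.017974

PD=0.0180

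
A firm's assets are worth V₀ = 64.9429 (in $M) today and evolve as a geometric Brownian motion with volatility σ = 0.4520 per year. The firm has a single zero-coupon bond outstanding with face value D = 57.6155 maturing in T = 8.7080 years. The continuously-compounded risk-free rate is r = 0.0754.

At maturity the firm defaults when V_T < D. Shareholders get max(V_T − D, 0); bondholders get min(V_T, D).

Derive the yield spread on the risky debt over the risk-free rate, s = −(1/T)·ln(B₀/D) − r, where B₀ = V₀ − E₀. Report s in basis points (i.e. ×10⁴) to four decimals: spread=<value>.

spread=415.8128

d₁ = [ln(V₀/D) + (r + σ²/2)T] / (σ√T)
   = [ln(64.9429/57.6155) + (0.0754 + 0.5·0.4520²)·8.7080] / (0.4520·√8.7080)
   = [0.119717 + 1.546123] / 1.333821 = 1.248923
d₂ = d₁ − σ√T = 1.248923 − 1.333821 = -0.084899
N(d₁) = 0.894153,  N(d₂) = 0.466171,  e^(−rT) = 0.518620
E₀ = V₀·N(d₁) − D·e^(−rT)·N(d₂)
   = 64.9429·0.894153 − 57.6155·0.518620·0.466171 = 44.139455
B₀ = V₀ − E₀ = 64.9429 − 44.139455 = 20.803445
spread = −(1/T)·ln(B₀/D) − r = −(1/8.7080)·ln(20.803445/57.6155) − 0.0754 = 0.04158128
in basis points: 0.04158128 × 10⁴ = 415.8128 bp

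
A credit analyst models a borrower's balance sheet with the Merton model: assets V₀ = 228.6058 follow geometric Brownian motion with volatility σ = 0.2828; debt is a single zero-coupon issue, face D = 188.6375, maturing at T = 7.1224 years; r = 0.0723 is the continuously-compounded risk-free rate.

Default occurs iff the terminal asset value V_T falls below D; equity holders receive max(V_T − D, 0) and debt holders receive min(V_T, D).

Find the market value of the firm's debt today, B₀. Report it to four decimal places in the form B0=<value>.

d₁ = [ln(V₀/D) + (r + σ²/2)T] / (σ√T)
   = [ln(228.6058/188.6375) + (0.0723 + 0.5·0.2828²)·7.1224] / (0.2828·√7.1224)
   = [0.192172 + 0.799759] / 0.754732 = 1.314284
d₂ = d₁ − σ√T = 1.314284 − 0.754732 = 0.559552
N(d₁) = 0.905625,  N(d₂) = 0.712107,  e^(−rT) = 0.597531
E₀ = V₀·N(d₁) − D·e^(−rT)·N(d₂)
   = 228.6058·0.905625 − 188.6375·0.597531·0.712107 = 126.764631
B₀ = V₀ − E₀ = 228.6058 − 126.764631 = 101.841169

B0=101.8412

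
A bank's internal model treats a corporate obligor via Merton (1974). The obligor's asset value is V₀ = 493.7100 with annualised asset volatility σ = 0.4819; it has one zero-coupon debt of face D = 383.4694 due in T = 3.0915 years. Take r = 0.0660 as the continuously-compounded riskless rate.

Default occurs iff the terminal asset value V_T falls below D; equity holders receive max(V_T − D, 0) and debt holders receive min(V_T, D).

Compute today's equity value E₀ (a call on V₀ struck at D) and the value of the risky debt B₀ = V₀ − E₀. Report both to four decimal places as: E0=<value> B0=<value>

E0=240.1321 B0=253.5779

d₁ = [ln(V₀/D) + (r + σ²/2)T] / (σ√T)
   = [ln(493.7100/383.4694) + (0.0660 + 0.5·0.4819²)·3.0915] / (0.4819·√3.0915)
   = [0.252688 + 0.563005] / 0.847308 = 0.962688
d₂ = d₁ − σ√T = 0.962688 − 0.847308 = 0.115379
N(d₁) = 0.832148,  N(d₂) = 0.545928,  e^(−rT) = 0.815431
E₀ = V₀·N(d₁) − D·e^(−rT)·N(d₂)
   = 493.7100·0.832148 − 383.4694·0.815431·0.545928 = 240.132123
B₀ = V₀ − E₀ = 493.7100 − 240.132123 = 253.577877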